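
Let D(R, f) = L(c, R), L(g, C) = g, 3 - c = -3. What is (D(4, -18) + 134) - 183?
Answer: -43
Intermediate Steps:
c = 6 (c = 3 - 1*(-3) = 3 + 3 = 6)
D(R, f) = 6
(D(4, -18) + 134) - 183 = (6 + 134) - 183 = 140 - 183 = -43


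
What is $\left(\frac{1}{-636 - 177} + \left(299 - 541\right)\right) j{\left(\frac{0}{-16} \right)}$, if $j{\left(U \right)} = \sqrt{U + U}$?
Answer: $0$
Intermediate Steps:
$j{\left(U \right)} = \sqrt{2} \sqrt{U}$ ($j{\left(U \right)} = \sqrt{2 U} = \sqrt{2} \sqrt{U}$)
$\left(\frac{1}{-636 - 177} + \left(299 - 541\right)\right) j{\left(\frac{0}{-16} \right)} = \left(\frac{1}{-636 - 177} + \left(299 - 541\right)\right) \sqrt{2} \sqrt{\frac{0}{-16}} = \left(\frac{1}{-813} - 242\right) \sqrt{2} \sqrt{0 \left(- \frac{1}{16}\right)} = \left(- \frac{1}{813} - 242\right) \sqrt{2} \sqrt{0} = - \frac{196747 \sqrt{2} \cdot 0}{813} = \left(- \frac{196747}{813}\right) 0 = 0$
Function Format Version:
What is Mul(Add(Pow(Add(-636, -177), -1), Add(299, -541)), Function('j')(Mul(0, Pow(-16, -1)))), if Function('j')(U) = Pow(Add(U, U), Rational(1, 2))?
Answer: 0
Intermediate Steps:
Function('j')(U) = Mul(Pow(2, Rational(1, 2)), Pow(U, Rational(1, 2))) (Function('j')(U) = Pow(Mul(2, U), Rational(1, 2)) = Mul(Pow(2, Rational(1, 2)), Pow(U, Rational(1, 2))))
Mul(Add(Pow(Add(-636, -177), -1), Add(299, -541)), Function('j')(Mul(0, Pow(-16, -1)))) = Mul(Add(Pow(Add(-636, -177), -1), Add(299, -541)), Mul(Pow(2, Rational(1, 2)), Pow(Mul(0, Pow(-16, -1)), Rational(1, 2)))) = Mul(Add(Pow(-813, -1), -242), Mul(Pow(2, Rational(1, 2)), Pow(Mul(0, Rational(-1, 16)), Rational(1, 2)))) = Mul(Add(Rational(-1, 813), -242), Mul(Pow(2, Rational(1, 2)), Pow(0, Rational(1, 2)))) = Mul(Rational(-196747, 813), Mul(Pow(2, Rational(1, 2)), 0)) = Mul(Rational(-196747, 813), 0) = 0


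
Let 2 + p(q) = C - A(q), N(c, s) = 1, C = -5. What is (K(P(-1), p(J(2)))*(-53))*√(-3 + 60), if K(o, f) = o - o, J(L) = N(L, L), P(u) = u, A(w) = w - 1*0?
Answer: 0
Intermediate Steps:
A(w) = w (A(w) = w + 0 = w)
J(L) = 1
p(q) = -7 - q (p(q) = -2 + (-5 - q) = -7 - q)
K(o, f) = 0
(K(P(-1), p(J(2)))*(-53))*√(-3 + 60) = (0*(-53))*√(-3 + 60) = 0*√57 = 0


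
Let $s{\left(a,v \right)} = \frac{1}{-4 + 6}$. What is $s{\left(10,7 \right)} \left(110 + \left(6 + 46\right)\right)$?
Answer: $81$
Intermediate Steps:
$s{\left(a,v \right)} = \frac{1}{2}$
$s{\left(10,7 \right)} \left(110 + \left(6 + 46\right)\right) = \frac{110 + \left(6 + 46\right)}{2} = \frac{110 + 52}{2} = \frac{1}{2} \cdot 162 = 81$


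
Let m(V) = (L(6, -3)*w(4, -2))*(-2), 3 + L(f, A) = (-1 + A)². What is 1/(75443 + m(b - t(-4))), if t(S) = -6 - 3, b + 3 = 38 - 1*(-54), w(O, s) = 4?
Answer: 1/75339 ≈ 1.3273e-5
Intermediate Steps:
b = 89 (b = -3 + (38 - 1*(-54)) = -3 + (38 + 54) = -3 + 92 = 89)
t(S) = -9
L(f, A) = -3 + (-1 + A)²
m(V) = -104 (m(V) = ((-3 + (-1 - 3)²)*4)*(-2) = ((-3 + (-4)²)*4)*(-2) = ((-3 + 16)*4)*(-2) = (13*4)*(-2) = 52*(-2) = -104)
1/(75443 + m(b - t(-4))) = 1/(75443 - 104) = 1/75339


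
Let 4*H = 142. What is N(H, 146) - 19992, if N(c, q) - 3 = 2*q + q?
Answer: -19551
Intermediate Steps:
H = 71/2 (H = (¼)*142 = 71/2 ≈ 35.500)
N(c, q) = 3 + 3*q (N(c, q) = 3 + (2*q + q) = 3 + 3*q)
N(H, 146) - 19992 = (3 + 3*146) - 19992 = (3 + 438) - 19992 = 441 - 19992 = -19551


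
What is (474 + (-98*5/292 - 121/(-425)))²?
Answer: 859969759708081/3850202500 ≈ 2.2336e+5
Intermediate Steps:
(474 + (-98*5/292 - 121/(-425)))² = (474 + (-490*1/292 - 121*(-1/425)))² = (474 + (-245/146 + 121/425))² = (474 - 86459/62050)² = (29325241/62050)² = 859969759708081/3850202500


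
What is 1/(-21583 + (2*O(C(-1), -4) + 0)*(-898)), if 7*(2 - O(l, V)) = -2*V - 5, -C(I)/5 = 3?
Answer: -7/170837 ≈ -4.0975e-5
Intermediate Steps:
C(I) = -15 (C(I) = -5*3 = -15)
O(l, V) = 19/7 + 2*V/7 (O(l, V) = 2 - (-2*V - 5)/7 = 2 - (-5 - 2*V)/7 = 2 + (5/7 + 2*V/7) = 19/7 + 2*V/7)
1/(-21583 + (2*O(C(-1), -4) + 0)*(-898)) = 1/(-21583 + (2*(19/7 + (2/7)*(-4)) + 0)*(-898)) = 1/(-21583 + (2*(19/7 - 8/7) + 0)*(-898)) = 1/(-21583 + (2*(11/7) + 0)*(-898)) = 1/(-21583 + (22/7 + 0)*(-898)) = 1/(-21583 + (22/7)*(-898)) = 1/(-21583 - 19756/7) = 1/(-170837/7) = -7/170837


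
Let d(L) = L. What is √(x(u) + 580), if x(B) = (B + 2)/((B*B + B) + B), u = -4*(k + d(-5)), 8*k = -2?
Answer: √255801/21 ≈ 24.084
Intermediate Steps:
k = -¼ (k = (⅛)*(-2) = -¼ ≈ -0.25000)
u = 21 (u = -4*(-¼ - 5) = -4*(-21/4) = 21)
x(B) = (2 + B)/(B² + 2*B) (x(B) = (2 + B)/((B² + B) + B) = (2 + B)/((B + B²) + B) = (2 + B)/(B² + 2*B))
√(x(u) + 580) = √(1/21 + 580) = √(12181/21) = √255801/21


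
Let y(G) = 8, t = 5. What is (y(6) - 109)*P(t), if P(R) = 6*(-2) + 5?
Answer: 707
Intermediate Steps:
P(R) = -7 (P(R) = -12 + 5 = -7)
(y(6) - 109)*P(t) = (8 - 109)*(-7) = -101*(-7) = 707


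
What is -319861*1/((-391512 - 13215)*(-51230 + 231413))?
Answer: 319861/72924925041 ≈ 4.3862e-6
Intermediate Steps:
-319861*1/((-391512 - 13215)*(-51230 + 231413)) = -319861/((-404727*180183)) = -319861/(-72924925041) = -319861*(-1/72924925041) = 319861/72924925041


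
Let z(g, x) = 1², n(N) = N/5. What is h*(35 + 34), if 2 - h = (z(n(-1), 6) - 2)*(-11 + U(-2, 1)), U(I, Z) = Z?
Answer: -552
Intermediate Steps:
n(N) = N/5 (n(N) = N*(⅕) = N/5)
z(g, x) = 1
h = -8 (h = 2 - (1 - 2)*(-11 + 1) = 2 - (-1)*(-10) = 2 - 1*10 = 2 - 10 = -8)
h*(35 + 34) = -8*(35 + 34) = -8*69 = -552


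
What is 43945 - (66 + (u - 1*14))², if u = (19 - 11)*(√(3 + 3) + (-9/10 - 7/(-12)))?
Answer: 9250661/225 - 11872*√6/15 ≈ 39175.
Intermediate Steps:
u = -38/15 + 8*√6 (u = 8*(√6 + (-9*⅒ - 7*(-1/12))) = 8*(√6 + (-9/10 + 7/12)) = 8*(√6 - 19/60) = 8*(-19/60 + √6) = -38/15 + 8*√6 ≈ 17.063)
43945 - (66 + (u - 1*14))² = 43945 - (66 + ((-38/15 + 8*√6) - 1*14))² = 43945 - (66 + ((-38/15 + 8*√6) - 14))² = 43945 - (66 + (-248/15 + 8*√6))² = 43945 - (742/15 + 8*√6)²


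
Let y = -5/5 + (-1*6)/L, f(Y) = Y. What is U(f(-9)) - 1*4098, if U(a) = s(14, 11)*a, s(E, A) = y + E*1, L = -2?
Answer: -4242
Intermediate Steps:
y = 2 (y = -5/5 - 1*6/(-2) = -5*⅕ - 6*(-½) = -1 + 3 = 2)
s(E, A) = 2 + E (s(E, A) = 2 + E*1 = 2 + E)
U(a) = 16*a (U(a) = (2 + 14)*a = 16*a)
U(f(-9)) - 1*4098 = 16*(-9) - 1*4098 = -144 - 4098 = -4242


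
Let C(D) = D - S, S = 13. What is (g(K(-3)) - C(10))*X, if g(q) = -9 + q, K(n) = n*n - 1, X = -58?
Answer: -116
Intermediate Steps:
C(D) = -13 + D (C(D) = D - 1*13 = D - 13 = -13 + D)
K(n) = -1 + n**2 (K(n) = n**2 - 1 = -1 + n**2)
(g(K(-3)) - C(10))*X = ((-9 + (-1 + (-3)**2)) - (-13 + 10))*(-58) = ((-9 + (-1 + 9)) - 1*(-3))*(-58) = ((-9 + 8) + 3)*(-58) = (-1 + 3)*(-58) = 2*(-58) = -116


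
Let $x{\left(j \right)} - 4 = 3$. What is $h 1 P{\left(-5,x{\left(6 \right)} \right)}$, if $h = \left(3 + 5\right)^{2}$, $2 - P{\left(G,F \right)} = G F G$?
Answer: $-11072$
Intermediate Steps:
$x{\left(j \right)} = 7$ ($x{\left(j \right)} = 4 + 3 = 7$)
$P{\left(G,F \right)} = 2 - F G^{2}$ ($P{\left(G,F \right)} = 2 - G F G = 2 - F G G = 2 - F G^{2}$)
$h = 64$ ($h = 8^{2} = 64$)
$h 1 P{\left(-5,x{\left(6 \right)} \right)} = 64 \cdot 1 \left(2 - 7 \left(-5\right)^{2}\right) = 64 \left(2 - 7 \cdot 25\right) = 64 \left(2 - 175\right) = 64 \left(-173\right) = -11072$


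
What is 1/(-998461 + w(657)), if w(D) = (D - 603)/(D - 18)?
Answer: -71/70890725 ≈ -1.0015e-6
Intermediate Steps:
w(D) = (-603 + D)/(-18 + D)
1/(-998461 + w(657)) = 1/(-998461 + (-603 + 657)/(-18 + 657)) = 1/(-998461 + 54/639) = 1/(-998461 + (1/639)*54) = 1/(-998461 + 6/71) = 1/(-70890725/71) = -71/70890725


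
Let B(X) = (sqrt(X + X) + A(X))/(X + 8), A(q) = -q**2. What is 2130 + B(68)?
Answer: 39314/19 + sqrt(34)/38 ≈ 2069.3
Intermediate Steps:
B(X) = (-X**2 + sqrt(2)*sqrt(X))/(8 + X) (B(X) = (sqrt(X + X) - X**2)/(X + 8) = (sqrt(2*X) - X**2)/(8 + X) = (sqrt(2)*sqrt(X) - X**2)/(8 + X) = (-X**2 + sqrt(2)*sqrt(X))/(8 + X))
2130 + B(68) = 2130 + (-1*68**2 + sqrt(2)*sqrt(68))/(8 + 68) = 2130 + (-1*4624 + sqrt(2)*(2*sqrt(17)))/76 = 2130 + (-4624 + 2*sqrt(34))/76 = 2130 + (-1156/19 + sqrt(34)/38) = 39314/19 + sqrt(34)/38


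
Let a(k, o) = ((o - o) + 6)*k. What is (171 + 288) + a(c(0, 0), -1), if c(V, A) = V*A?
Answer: 459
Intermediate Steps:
c(V, A) = A*V
a(k, o) = 6*k (a(k, o) = (0 + 6)*k = 6*k)
(171 + 288) + a(c(0, 0), -1) = (171 + 288) + 6*(0*0) = 459 + 6*0 = 459 + 0 = 459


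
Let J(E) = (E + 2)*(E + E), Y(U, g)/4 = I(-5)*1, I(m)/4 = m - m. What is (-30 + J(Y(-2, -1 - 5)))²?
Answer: 900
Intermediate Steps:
I(m) = 0 (I(m) = 4*(m - m) = 4*0 = 0)
Y(U, g) = 0 (Y(U, g) = 4*(0*1) = 4*0 = 0)
J(E) = 2*E*(2 + E) (J(E) = (2 + E)*(2*E) = 2*E*(2 + E))
(-30 + J(Y(-2, -1 - 5)))² = (-30 + 2*0*(2 + 0))² = (-30 + 2*0*2)² = (-30 + 0)² = (-30)² = 900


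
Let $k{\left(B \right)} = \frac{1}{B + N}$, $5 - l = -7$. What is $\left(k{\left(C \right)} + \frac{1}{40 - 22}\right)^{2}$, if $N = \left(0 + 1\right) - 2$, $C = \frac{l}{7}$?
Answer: $\frac{17161}{8100} \approx 2.1186$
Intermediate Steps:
$l = 12$ ($l = 5 - -7 = 5 + 7 = 12$)
$C = \frac{12}{7} \approx 1.7143$
$N = -1$ ($N = 1 - 2 = -1$)
$k{\left(B \right)} = \frac{1}{-1 + B}$ ($k{\left(B \right)} = \frac{1}{B - 1} = \frac{1}{-1 + B}$)
$\left(k{\left(C \right)} + \frac{1}{40 - 22}\right)^{2} = \left(\frac{1}{-1 + \frac{12}{7}} + \frac{1}{40 - 22}\right)^{2} = \left(\frac{1}{\frac{5}{7}} + \frac{1}{18}\right)^{2} = \left(\frac{7}{5} + \frac{1}{18}\right)^{2} = \left(\frac{131}{90}\right)^{2} = \frac{17161}{8100}$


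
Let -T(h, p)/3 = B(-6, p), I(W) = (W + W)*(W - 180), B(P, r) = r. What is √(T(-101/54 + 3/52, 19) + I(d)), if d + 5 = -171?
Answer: √125255 ≈ 353.91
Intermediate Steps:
d = -176 (d = -5 - 171 = -176)
I(W) = 2*W*(-180 + W) (I(W) = (2*W)*(-180 + W) = 2*W*(-180 + W))
T(h, p) = -3*p
√(T(-101/54 + 3/52, 19) + I(d)) = √(-3*19 + 2*(-176)*(-180 - 176)) = √(-57 + 2*(-176)*(-356)) = √(-57 + 125312) = √125255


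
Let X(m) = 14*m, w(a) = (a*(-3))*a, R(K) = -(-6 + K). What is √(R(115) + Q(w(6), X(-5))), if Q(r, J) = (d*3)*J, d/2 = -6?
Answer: √2411 ≈ 49.102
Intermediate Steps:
d = -12 (d = 2*(-6) = -12)
R(K) = 6 - K
w(a) = -3*a² (w(a) = (-3*a)*a = -3*a²)
Q(r, J) = -36*J (Q(r, J) = (-12*3)*J = -36*J)
√(R(115) + Q(w(6), X(-5))) = √((6 - 1*115) - 504*(-5)) = √((6 - 115) - 36*(-70)) = √(-109 + 2520) = √2411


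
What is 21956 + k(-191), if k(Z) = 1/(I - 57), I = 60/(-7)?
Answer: 10077797/459 ≈ 21956.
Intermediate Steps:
I = -60/7 (I = 60*(-⅐) = -60/7 ≈ -8.5714)
k(Z) = -7/459 (k(Z) = 1/(-60/7 - 57) = 1/(-459/7) = -7/459)
21956 + k(-191) = 21956 - 7/459 = 10077797/459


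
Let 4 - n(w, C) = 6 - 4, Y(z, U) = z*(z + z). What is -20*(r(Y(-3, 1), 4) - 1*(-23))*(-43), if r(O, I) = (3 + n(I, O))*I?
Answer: 36980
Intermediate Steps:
Y(z, U) = 2*z² (Y(z, U) = z*(2*z) = 2*z²)
n(w, C) = 2 (n(w, C) = 4 - (6 - 4) = 4 - 1*2 = 4 - 2 = 2)
r(O, I) = 5*I (r(O, I) = (3 + 2)*I = 5*I)
-20*(r(Y(-3, 1), 4) - 1*(-23))*(-43) = -20*(5*4 - 1*(-23))*(-43) = -20*(20 + 23)*(-43) = -20*43*(-43) = -860*(-43) = 36980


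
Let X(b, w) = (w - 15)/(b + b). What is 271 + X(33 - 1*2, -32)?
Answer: 16755/62 ≈ 270.24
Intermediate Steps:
X(b, w) = (-15 + w)/(2*b) (X(b, w) = (-15 + w)/((2*b)) = (-15 + w)*(1/(2*b)) = (-15 + w)/(2*b))
271 + X(33 - 1*2, -32) = 271 + (-15 - 32)/(2*(33 - 1*2)) = 271 + (1/2)*(-47)/(33 - 2) = 271 + (1/2)*(-47)/31 = 271 + (1/2)*(1/31)*(-47) = 271 - 47/62 = 16755/62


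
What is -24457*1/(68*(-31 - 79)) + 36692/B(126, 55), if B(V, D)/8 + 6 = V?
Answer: 1862093/44880 ≈ 41.490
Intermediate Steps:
B(V, D) = -48 + 8*V
-24457*1/(68*(-31 - 79)) + 36692/B(126, 55) = -24457*1/(68*(-31 - 79)) + 36692/(-48 + 8*126) = -24457/(68*(-110)) + 36692/(-48 + 1008) = -24457/(-7480) + 36692/960 = -24457*(-1/7480) + 36692*(1/960) = 24457/7480 + 9173/240 = 1862093/44880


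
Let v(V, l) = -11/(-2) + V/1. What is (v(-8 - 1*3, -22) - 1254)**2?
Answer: 6345361/4 ≈ 1.5863e+6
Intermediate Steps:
v(V, l) = 11/2 + V (v(V, l) = -11*(-1/2) + V*1 = 11/2 + V)
(v(-8 - 1*3, -22) - 1254)**2 = ((11/2 + (-8 - 1*3)) - 1254)**2 = ((11/2 + (-8 - 3)) - 1254)**2 = ((11/2 - 11) - 1254)**2 = (-11/2 - 1254)**2 = (-2519/2)**2 = 6345361/4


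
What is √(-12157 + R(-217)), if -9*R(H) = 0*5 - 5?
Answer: 4*I*√6838/3 ≈ 110.26*I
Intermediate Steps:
R(H) = 5/9 (R(H) = -(0*5 - 5)/9 = -(0 - 5)/9 = -⅑*(-5) = 5/9)
√(-12157 + R(-217)) = √(-12157 + 5/9) = √(-109408/9) = 4*I*√6838/3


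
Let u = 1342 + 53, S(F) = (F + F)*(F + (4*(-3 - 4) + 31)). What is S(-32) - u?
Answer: 461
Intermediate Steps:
S(F) = 2*F*(3 + F) (S(F) = (2*F)*(F + (4*(-7) + 31)) = (2*F)*(F + (-28 + 31)) = (2*F)*(F + 3) = (2*F)*(3 + F) = 2*F*(3 + F))
u = 1395
S(-32) - u = 2*(-32)*(3 - 32) - 1*1395 = 2*(-32)*(-29) - 1395 = 1856 - 1395 = 461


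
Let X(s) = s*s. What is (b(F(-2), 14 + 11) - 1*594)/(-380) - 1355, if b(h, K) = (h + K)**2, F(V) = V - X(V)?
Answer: -514667/380 ≈ -1354.4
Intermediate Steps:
X(s) = s**2
F(V) = V - V**2
b(h, K) = (K + h)**2
(b(F(-2), 14 + 11) - 1*594)/(-380) - 1355 = (((14 + 11) - 2*(1 - 1*(-2)))**2 - 1*594)/(-380) - 1355 = ((25 - 2*(1 + 2))**2 - 594)*(-1/380) - 1355 = ((25 - 2*3)**2 - 594)*(-1/380) - 1355 = ((25 - 6)**2 - 594)*(-1/380) - 1355 = (19**2 - 594)*(-1/380) - 1355 = (361 - 594)*(-1/380) - 1355 = -233*(-1/380) - 1355 = 233/380 - 1355 = -514667/380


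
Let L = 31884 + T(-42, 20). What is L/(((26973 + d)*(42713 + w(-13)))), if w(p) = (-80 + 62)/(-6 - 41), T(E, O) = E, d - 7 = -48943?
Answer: -498858/14697119809 ≈ -3.3943e-5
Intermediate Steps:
d = -48936 (d = 7 - 48943 = -48936)
w(p) = 18/47 (w(p) = -18/(-47) = -18*(-1/47) = 18/47)
L = 31842 (L = 31884 - 42 = 31842)
L/(((26973 + d)*(42713 + w(-13)))) = 31842/(((26973 - 48936)*(42713 + 18/47))) = 31842/((-21963*2007529/47)) = 31842/(-44091359427/47) = 31842*(-47/44091359427) = -498858/14697119809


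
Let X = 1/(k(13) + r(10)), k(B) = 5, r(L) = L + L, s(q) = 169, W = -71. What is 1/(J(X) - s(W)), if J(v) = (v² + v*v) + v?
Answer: -625/105598 ≈ -0.0059187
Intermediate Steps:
r(L) = 2*L
X = 1/25 (X = 1/(5 + 2*10) = 1/(5 + 20) = 1/25 ≈ 0.040000)
J(v) = v + 2*v² (J(v) = (v² + v²) + v = 2*v² + v = v + 2*v²)
1/(J(X) - s(W)) = 1/((1 + 2*(1/25))/25 - 1*169) = 1/((1 + 2/25)/25 - 169) = 1/((1/25)*(27/25) - 169) = 1/(27/625 - 169) = 1/(-105598/625) = -625/105598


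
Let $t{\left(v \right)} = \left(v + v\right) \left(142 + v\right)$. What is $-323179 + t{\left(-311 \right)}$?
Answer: $-218061$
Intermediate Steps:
$t{\left(v \right)} = 2 v \left(142 + v\right)$
$-323179 + t{\left(-311 \right)} = -323179 + 2 \left(-311\right) \left(142 - 311\right) = -323179 + 2 \left(-311\right) \left(-169\right) = -323179 + 105118 = -218061$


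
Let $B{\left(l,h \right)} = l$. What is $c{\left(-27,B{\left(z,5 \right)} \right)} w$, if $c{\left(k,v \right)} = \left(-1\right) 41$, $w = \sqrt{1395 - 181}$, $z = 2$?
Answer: $- 41 \sqrt{1214} \approx -1428.5$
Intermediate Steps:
$w = \sqrt{1214} \approx 34.843$
$c{\left(k,v \right)} = -41$
$c{\left(-27,B{\left(z,5 \right)} \right)} w = - 41 \sqrt{1214}$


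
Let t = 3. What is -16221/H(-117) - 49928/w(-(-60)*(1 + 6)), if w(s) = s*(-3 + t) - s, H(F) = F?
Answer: 351511/1365 ≈ 257.52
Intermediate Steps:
w(s) = -s (w(s) = s*(-3 + 3) - s = s*0 - s = 0 - s = -s)
-16221/H(-117) - 49928/w(-(-60)*(1 + 6)) = -16221/(-117) - 49928*(-1/(60*(1 + 6))) = -16221*(-1/117) - 49928/((-(-12)*(-5*7))) = 5407/39 - 49928/((-(-12)*(-35))) = 5407/39 - 49928/((-1*420)) = 5407/39 - 49928/(-420) = 5407/39 - 49928*(-1/420) = 5407/39 + 12482/105 = 351511/1365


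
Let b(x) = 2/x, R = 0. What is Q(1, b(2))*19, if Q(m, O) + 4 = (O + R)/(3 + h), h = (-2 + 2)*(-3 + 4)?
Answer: -209/3 ≈ -69.667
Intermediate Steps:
h = 0 (h = 0*1 = 0)
Q(m, O) = -4 + O/3 (Q(m, O) = -4 + (O + 0)/(3 + 0) = -4 + O/3)
Q(1, b(2))*19 = (-4 + (2/2)/3)*19 = (-4 + (2*(1/2))/3)*19 = (-4 + (1/3)*1)*19 = (-4 + 1/3)*19 = -11/3*19 = -209/3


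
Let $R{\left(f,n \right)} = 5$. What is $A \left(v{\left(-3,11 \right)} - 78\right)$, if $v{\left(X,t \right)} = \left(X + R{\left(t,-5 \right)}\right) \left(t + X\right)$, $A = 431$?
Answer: $-26722$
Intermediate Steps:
$v{\left(X,t \right)} = \left(5 + X\right) \left(X + t\right)$ ($v{\left(X,t \right)} = \left(X + 5\right) \left(t + X\right) = \left(5 + X\right) \left(X + t\right)$)
$A \left(v{\left(-3,11 \right)} - 78\right) = 431 \left(\left(\left(-3\right)^{2} + 5 \left(-3\right) + 5 \cdot 11 - 33\right) - 78\right) = 431 \left(\left(9 - 15 + 55 - 33\right) - 78\right) = 431 \left(16 - 78\right) = 431 \left(-62\right) = -26722$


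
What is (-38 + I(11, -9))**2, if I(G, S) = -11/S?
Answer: 109561/81 ≈ 1352.6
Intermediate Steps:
(-38 + I(11, -9))**2 = (-38 - 11/(-9))**2 = (-38 - 11*(-1/9))**2 = (-38 + 11/9)**2 = (-331/9)**2 = 109561/81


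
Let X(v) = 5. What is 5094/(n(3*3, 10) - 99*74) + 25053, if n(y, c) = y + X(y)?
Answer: 91591221/3656 ≈ 25052.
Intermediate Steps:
n(y, c) = 5 + y (n(y, c) = y + 5 = 5 + y)
5094/(n(3*3, 10) - 99*74) + 25053 = 5094/((5 + 3*3) - 99*74) + 25053 = 5094/((5 + 9) - 7326) + 25053 = 5094/(14 - 7326) + 25053 = 5094/(-7312) + 25053 = 5094*(-1/7312) + 25053 = -2547/3656 + 25053 = 91591221/3656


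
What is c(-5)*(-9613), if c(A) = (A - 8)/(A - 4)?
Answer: -124969/9 ≈ -13885.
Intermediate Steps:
c(A) = (-8 + A)/(-4 + A)
c(-5)*(-9613) = ((-8 - 5)/(-4 - 5))*(-9613) = (-13/(-9))*(-9613) = -⅑*(-13)*(-9613) = (13/9)*(-9613) = -124969/9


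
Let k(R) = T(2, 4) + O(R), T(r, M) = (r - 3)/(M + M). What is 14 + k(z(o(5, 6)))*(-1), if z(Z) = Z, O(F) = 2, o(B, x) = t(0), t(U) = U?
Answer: 97/8 ≈ 12.125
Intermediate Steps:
o(B, x) = 0
T(r, M) = (-3 + r)/(2*M) (T(r, M) = (-3 + r)/((2*M)) = (-3 + r)*(1/(2*M)) = (-3 + r)/(2*M))
k(R) = 15/8 (k(R) = (½)*(-3 + 2)/4 + 2 = (½)*(¼)*(-1) + 2 = -⅛ + 2 = 15/8)
14 + k(z(o(5, 6)))*(-1) = 14 + (15/8)*(-1) = 14 - 15/8 = 97/8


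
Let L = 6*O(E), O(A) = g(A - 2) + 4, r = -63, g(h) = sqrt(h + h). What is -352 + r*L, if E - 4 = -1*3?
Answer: -1864 - 378*I*sqrt(2) ≈ -1864.0 - 534.57*I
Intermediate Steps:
g(h) = sqrt(2)*sqrt(h) (g(h) = sqrt(2*h) = sqrt(2)*sqrt(h))
E = 1 (E = 4 - 1*3 = 4 - 3 = 1)
O(A) = 4 + sqrt(2)*sqrt(-2 + A) (O(A) = sqrt(2)*sqrt(A - 2) + 4 = sqrt(2)*sqrt(-2 + A) + 4 = 4 + sqrt(2)*sqrt(-2 + A))
L = 24 + 6*I*sqrt(2) (L = 6*(4 + sqrt(-4 + 2*1)) = 6*(4 + sqrt(-4 + 2)) = 6*(4 + sqrt(-2)) = 6*(4 + I*sqrt(2)) = 24 + 6*I*sqrt(2) ≈ 24.0 + 8.4853*I)
-352 + r*L = -352 - 63*(24 + 6*I*sqrt(2)) = -352 + (-1512 - 378*I*sqrt(2)) = -1864 - 378*I*sqrt(2)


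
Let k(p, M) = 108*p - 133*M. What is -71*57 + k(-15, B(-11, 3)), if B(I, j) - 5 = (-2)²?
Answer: -6864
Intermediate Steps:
B(I, j) = 9 (B(I, j) = 5 + (-2)² = 5 + 4 = 9)
k(p, M) = -133*M + 108*p
-71*57 + k(-15, B(-11, 3)) = -71*57 + (-133*9 + 108*(-15)) = -4047 + (-1197 - 1620) = -4047 - 2817 = -6864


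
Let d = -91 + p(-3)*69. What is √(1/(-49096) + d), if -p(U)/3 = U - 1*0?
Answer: √884709886/1292 ≈ 23.022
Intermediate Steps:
p(U) = -3*U (p(U) = -3*(U - 1*0) = -3*(U + 0) = -3*U)
d = 530 (d = -91 - 3*(-3)*69 = -91 + 9*69 = -91 + 621 = 530)
√(1/(-49096) + d) = √(1/(-49096) + 530) = √(-1/49096 + 530) = √(26020879/49096) = √884709886/1292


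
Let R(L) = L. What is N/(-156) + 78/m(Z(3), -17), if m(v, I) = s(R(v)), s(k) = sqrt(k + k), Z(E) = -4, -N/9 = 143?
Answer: 33/4 - 39*I*sqrt(2)/2 ≈ 8.25 - 27.577*I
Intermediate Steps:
N = -1287 (N = -9*143 = -1287)
s(k) = sqrt(2)*sqrt(k) (s(k) = sqrt(2*k) = sqrt(2)*sqrt(k))
m(v, I) = sqrt(2)*sqrt(v)
N/(-156) + 78/m(Z(3), -17) = -1287/(-156) + 78/((sqrt(2)*sqrt(-4))) = -1287*(-1/156) + 78/((sqrt(2)*(2*I))) = 33/4 + 78/((2*I*sqrt(2))) = 33/4 + 78*(-I*sqrt(2)/4) = 33/4 - 39*I*sqrt(2)/2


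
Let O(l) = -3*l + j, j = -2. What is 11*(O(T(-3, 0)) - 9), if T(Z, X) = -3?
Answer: -22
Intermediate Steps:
O(l) = -2 - 3*l (O(l) = -3*l - 2 = -2 - 3*l)
11*(O(T(-3, 0)) - 9) = 11*((-2 - 3*(-3)) - 9) = 11*((-2 + 9) - 9) = 11*(7 - 9) = 11*(-2) = -22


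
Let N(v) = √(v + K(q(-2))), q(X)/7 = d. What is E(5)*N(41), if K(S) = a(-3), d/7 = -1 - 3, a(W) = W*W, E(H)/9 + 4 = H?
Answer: 45*√2 ≈ 63.640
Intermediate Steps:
E(H) = -36 + 9*H
a(W) = W²
d = -28 (d = 7*(-1 - 3) = 7*(-4) = -28)
q(X) = -196 (q(X) = 7*(-28) = -196)
K(S) = 9 (K(S) = (-3)² = 9)
N(v) = √(9 + v) (N(v) = √(v + 9) = √(9 + v))
E(5)*N(41) = (-36 + 9*5)*√(9 + 41) = (-36 + 45)*√50 = 9*(5*√2) = 45*√2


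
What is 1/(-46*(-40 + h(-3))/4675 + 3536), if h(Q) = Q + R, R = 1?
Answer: 4675/16532732 ≈ 0.00028277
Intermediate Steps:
h(Q) = 1 + Q (h(Q) = Q + 1 = 1 + Q)
1/(-46*(-40 + h(-3))/4675 + 3536) = 1/(-46*(-40 + (1 - 3))/4675 + 3536) = 1/(-46*(-40 - 2)*(1/4675) + 3536) = 1/(-46*(-42)*(1/4675) + 3536) = 1/(1932*(1/4675) + 3536) = 1/(1932/4675 + 3536) = 1/(16532732/4675) = 4675/16532732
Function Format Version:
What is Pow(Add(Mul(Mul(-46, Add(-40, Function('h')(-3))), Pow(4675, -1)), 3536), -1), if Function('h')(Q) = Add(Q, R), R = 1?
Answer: Rational(4675, 16532732) ≈ 0.00028277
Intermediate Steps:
Function('h')(Q) = Add(1, Q) (Function('h')(Q) = Add(Q, 1) = Add(1, Q))
Pow(Add(Mul(Mul(-46, Add(-40, Function('h')(-3))), Pow(4675, -1)), 3536), -1) = Pow(Add(Mul(Mul(-46, Add(-40, Add(1, -3))), Pow(4675, -1)), 3536), -1) = Pow(Add(Mul(Mul(-46, Add(-40, -2)), Rational(1, 4675)), 3536), -1) = Pow(Add(Mul(Mul(-46, -42), Rational(1, 4675)), 3536), -1) = Pow(Add(Mul(1932, Rational(1, 4675)), 3536), -1) = Pow(Add(Rational(1932, 4675), 3536), -1) = Pow(Rational(16532732, 4675), -1) = Rational(4675, 16532732)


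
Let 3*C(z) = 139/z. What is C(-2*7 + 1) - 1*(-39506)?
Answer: 1540595/39 ≈ 39502.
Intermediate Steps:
C(z) = 139/(3*z) (C(z) = (139/z)/3 = 139/(3*z))
C(-2*7 + 1) - 1*(-39506) = 139/(3*(-2*7 + 1)) - 1*(-39506) = 139/(3*(-14 + 1)) + 39506 = (139/3)/(-13) + 39506 = (139/3)*(-1/13) + 39506 = -139/39 + 39506 = 1540595/39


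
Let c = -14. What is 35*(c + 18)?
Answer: 140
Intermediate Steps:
35*(c + 18) = 35*(-14 + 18) = 35*4 = 140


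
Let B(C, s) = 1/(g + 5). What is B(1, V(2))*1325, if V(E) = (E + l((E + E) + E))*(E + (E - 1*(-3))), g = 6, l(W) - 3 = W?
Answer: 1325/11 ≈ 120.45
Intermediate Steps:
l(W) = 3 + W
V(E) = (3 + 2*E)*(3 + 4*E) (V(E) = (E + (3 + ((E + E) + E)))*(E + (E - 1*(-3))) = (E + (3 + (2*E + E)))*(E + (E + 3)) = (E + (3 + 3*E))*(E + (3 + E)) = (3 + 4*E)*(3 + 2*E) = (3 + 2*E)*(3 + 4*E))
B(C, s) = 1/11 (B(C, s) = 1/(6 + 5) = 1/11)
B(1, V(2))*1325 = (1/11)*1325 = 1325/11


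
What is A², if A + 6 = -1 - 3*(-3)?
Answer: 4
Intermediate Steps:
A = 2 (A = -6 + (-1 - 3*(-3)) = -6 + (-1 + 9) = -6 + 8 = 2)
A² = 2² = 4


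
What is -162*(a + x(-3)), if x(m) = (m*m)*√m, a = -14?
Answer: 2268 - 1458*I*√3 ≈ 2268.0 - 2525.3*I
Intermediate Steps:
x(m) = m^(5/2) (x(m) = m²*√m = m^(5/2))
-162*(a + x(-3)) = -162*(-14 + (-3)^(5/2)) = -162*(-14 + 9*I*√3) = 2268 - 1458*I*√3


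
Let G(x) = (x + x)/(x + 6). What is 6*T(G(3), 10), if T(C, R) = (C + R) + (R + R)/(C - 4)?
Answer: 28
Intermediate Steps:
G(x) = 2*x/(6 + x) (G(x) = (2*x)/(6 + x) = 2*x/(6 + x))
T(C, R) = C + R + 2*R/(-4 + C) (T(C, R) = (C + R) + (2*R)/(-4 + C) = (C + R) + 2*R/(-4 + C) = C + R + 2*R/(-4 + C))
6*T(G(3), 10) = 6*(((2*3/(6 + 3))² - 8*3/(6 + 3) - 2*10 + (2*3/(6 + 3))*10)/(-4 + 2*3/(6 + 3))) = 6*(((2*3/9)² - 8*3/9 - 20 + (2*3/9)*10)/(-4 + 2*3/9)) = 6*(((2*3*(⅑))² - 8*3/9 - 20 + (2*3*(⅑))*10)/(-4 + 2*3*(⅑))) = 6*(((⅔)² - 4*⅔ - 20 + (⅔)*10)/(-4 + ⅔)) = 6*((4/9 - 8/3 - 20 + 20/3)/(-10/3)) = 6*(-3/10*(-140/9)) = 6*(14/3) = 28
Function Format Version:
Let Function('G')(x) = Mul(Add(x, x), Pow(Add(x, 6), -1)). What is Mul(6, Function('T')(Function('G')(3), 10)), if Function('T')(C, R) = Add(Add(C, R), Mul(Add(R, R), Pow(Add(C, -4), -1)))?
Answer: 28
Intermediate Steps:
Function('G')(x) = Mul(2, x, Pow(Add(6, x), -1)) (Function('G')(x) = Mul(Mul(2, x), Pow(Add(6, x), -1)) = Mul(2, x, Pow(Add(6, x), -1)))
Function('T')(C, R) = Add(C, R, Mul(2, R, Pow(Add(-4, C), -1))) (Function('T')(C, R) = Add(Add(C, R), Mul(Mul(2, R), Pow(Add(-4, C), -1))) = Add(Add(C, R), Mul(2, R, Pow(Add(-4, C), -1))) = Add(C, R, Mul(2, R, Pow(Add(-4, C), -1))))
Mul(6, Function('T')(Function('G')(3), 10)) = Mul(6, Mul(Pow(Add(-4, Mul(2, 3, Pow(Add(6, 3), -1))), -1), Add(Pow(Mul(2, 3, Pow(Add(6, 3), -1)), 2), Mul(-4, Mul(2, 3, Pow(Add(6, 3), -1))), Mul(-2, 10), Mul(Mul(2, 3, Pow(Add(6, 3), -1)), 10)))) = Mul(6, Mul(Pow(Add(-4, Mul(2, 3, Pow(9, -1))), -1), Add(Pow(Mul(2, 3, Pow(9, -1)), 2), Mul(-4, Mul(2, 3, Pow(9, -1))), -20, Mul(Mul(2, 3, Pow(9, -1)), 10)))) = Mul(6, Mul(Pow(Add(-4, Mul(2, 3, Rational(1, 9))), -1), Add(Pow(Mul(2, 3, Rational(1, 9)), 2), Mul(-4, Mul(2, 3, Rational(1, 9))), -20, Mul(Mul(2, 3, Rational(1, 9)), 10)))) = Mul(6, Mul(Pow(Add(-4, Rational(2, 3)), -1), Add(Pow(Rational(2, 3), 2), Mul(-4, Rational(2, 3)), -20, Mul(Rational(2, 3), 10)))) = Mul(6, Mul(Pow(Rational(-10, 3), -1), Add(Rational(4, 9), Rational(-8, 3), -20, Rational(20, 3)))) = Mul(6, Mul(Rational(-3, 10), Rational(-140, 9))) = Mul(6, Rational(14, 3)) = 28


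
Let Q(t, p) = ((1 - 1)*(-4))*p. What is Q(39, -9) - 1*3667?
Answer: -3667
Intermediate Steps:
Q(t, p) = 0 (Q(t, p) = (0*(-4))*p = 0*p = 0)
Q(39, -9) - 1*3667 = 0 - 1*3667 = 0 - 3667 = -3667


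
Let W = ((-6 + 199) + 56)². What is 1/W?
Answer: 1/62001 ≈ 1.6129e-5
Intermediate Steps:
W = 62001 (W = (193 + 56)² = 249² = 62001)
1/W = 1/62001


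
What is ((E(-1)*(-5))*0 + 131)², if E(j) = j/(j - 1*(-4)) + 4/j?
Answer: 17161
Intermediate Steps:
E(j) = 4/j + j/(4 + j) (E(j) = j/(j + 4) + 4/j = j/(4 + j) + 4/j = 4/j + j/(4 + j))
((E(-1)*(-5))*0 + 131)² = ((((16 + (-1)² + 4*(-1))/((-1)*(4 - 1)))*(-5))*0 + 131)² = ((-1*(16 + 1 - 4)/3*(-5))*0 + 131)² = ((-1*⅓*13*(-5))*0 + 131)² = (-13/3*(-5)*0 + 131)² = ((65/3)*0 + 131)² = (0 + 131)² = 131² = 17161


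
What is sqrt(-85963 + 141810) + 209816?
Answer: 209816 + sqrt(55847) ≈ 2.1005e+5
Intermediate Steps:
sqrt(-85963 + 141810) + 209816 = sqrt(55847) + 209816 = 209816 + sqrt(55847)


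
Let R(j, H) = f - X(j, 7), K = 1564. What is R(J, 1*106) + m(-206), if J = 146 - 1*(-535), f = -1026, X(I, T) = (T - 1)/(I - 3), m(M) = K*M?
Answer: -36522731/113 ≈ -3.2321e+5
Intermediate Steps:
m(M) = 1564*M
X(I, T) = (-1 + T)/(-3 + I)
J = 681 (J = 146 + 535 = 681)
R(j, H) = -1026 - 6/(-3 + j) (R(j, H) = -1026 - (-1 + 7)/(-3 + j) = -1026 - 6/(-3 + j))
R(J, 1*106) + m(-206) = 6*(512 - 171*681)/(-3 + 681) + 1564*(-206) = 6*(512 - 116451)/678 - 322184 = 6*(1/678)*(-115939) - 322184 = -115939/113 - 322184 = -36522731/113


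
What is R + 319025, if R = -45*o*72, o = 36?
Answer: 202385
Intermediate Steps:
R = -116640 (R = -45*36*72 = -1620*72 = -116640)
R + 319025 = -116640 + 319025 = 202385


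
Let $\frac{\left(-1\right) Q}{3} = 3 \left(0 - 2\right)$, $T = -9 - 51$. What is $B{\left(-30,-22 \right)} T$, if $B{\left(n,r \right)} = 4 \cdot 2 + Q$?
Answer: $-1560$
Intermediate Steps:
$T = -60$ ($T = -9 - 51 = -60$)
$Q = 18$ ($Q = - 3 \cdot 3 \left(0 - 2\right) = - 3 \cdot 3 \left(-2\right) = \left(-3\right) \left(-6\right) = 18$)
$B{\left(n,r \right)} = 26$ ($B{\left(n,r \right)} = 4 \cdot 2 + 18 = 8 + 18 = 26$)
$B{\left(-30,-22 \right)} T = 26 \left(-60\right) = -1560$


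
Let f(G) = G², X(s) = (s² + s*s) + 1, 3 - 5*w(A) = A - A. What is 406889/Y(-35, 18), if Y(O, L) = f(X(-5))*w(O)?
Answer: 2034445/7803 ≈ 260.73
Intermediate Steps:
w(A) = ⅗ (w(A) = ⅗ - (A - A)/5 = ⅗ - ⅕*0 = ⅗ + 0 = ⅗)
X(s) = 1 + 2*s² (X(s) = (s² + s²) + 1 = 2*s² + 1 = 1 + 2*s²)
Y(O, L) = 7803/5 (Y(O, L) = (1 + 2*(-5)²)²*(⅗) = (1 + 2*25)²*(⅗) = (1 + 50)²*(⅗) = 51²*(⅗) = 2601*(⅗) = 7803/5)
406889/Y(-35, 18) = 406889/(7803/5) = 406889*(5/7803) = 2034445/7803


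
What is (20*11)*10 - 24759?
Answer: -22559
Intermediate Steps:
(20*11)*10 - 24759 = 220*10 - 24759 = 2200 - 24759 = -22559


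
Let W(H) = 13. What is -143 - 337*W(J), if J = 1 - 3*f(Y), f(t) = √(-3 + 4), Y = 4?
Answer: -4524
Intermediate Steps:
f(t) = 1 (f(t) = √1 = 1)
J = -2 (J = 1 - 3*1 = 1 - 3 = -2)
-143 - 337*W(J) = -143 - 337*13 = -143 - 4381 = -4524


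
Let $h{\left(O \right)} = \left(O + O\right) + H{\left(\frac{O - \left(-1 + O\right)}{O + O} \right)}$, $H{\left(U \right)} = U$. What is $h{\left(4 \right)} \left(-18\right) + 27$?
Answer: $- \frac{477}{4} \approx -119.25$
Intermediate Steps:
$h{\left(O \right)} = \frac{1}{2 O} + 2 O$ ($h{\left(O \right)} = \left(O + O\right) + \frac{O - \left(-1 + O\right)}{O + O} = 2 O + 1 \frac{1}{2 O} = 2 O + \frac{1}{2 O} = \frac{1}{2 O} + 2 O$)
$h{\left(4 \right)} \left(-18\right) + 27 = \left(\frac{1}{2 \cdot 4} + 2 \cdot 4\right) \left(-18\right) + 27 = \left(\frac{1}{2} \cdot \frac{1}{4} + 8\right) \left(-18\right) + 27 = \left(\frac{1}{8} + 8\right) \left(-18\right) + 27 = \frac{65}{8} \left(-18\right) + 27 = - \frac{585}{4} + 27 = - \frac{477}{4}$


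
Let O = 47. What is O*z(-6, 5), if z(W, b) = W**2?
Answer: 1692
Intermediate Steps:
O*z(-6, 5) = 47*(-6)**2 = 47*36 = 1692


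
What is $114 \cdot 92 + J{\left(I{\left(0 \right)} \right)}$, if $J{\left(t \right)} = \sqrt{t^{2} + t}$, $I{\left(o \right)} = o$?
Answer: $10488$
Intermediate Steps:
$J{\left(t \right)} = \sqrt{t + t^{2}}$
$114 \cdot 92 + J{\left(I{\left(0 \right)} \right)} = 114 \cdot 92 + \sqrt{0 \left(1 + 0\right)} = 10488 + \sqrt{0 \cdot 1} = 10488 + \sqrt{0} = 10488 + 0 = 10488$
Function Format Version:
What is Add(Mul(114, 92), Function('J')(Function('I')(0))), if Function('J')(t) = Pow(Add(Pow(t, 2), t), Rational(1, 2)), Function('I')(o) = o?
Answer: 10488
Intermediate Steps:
Function('J')(t) = Pow(Add(t, Pow(t, 2)), Rational(1, 2))
Add(Mul(114, 92), Function('J')(Function('I')(0))) = Add(Mul(114, 92), Pow(Mul(0, Add(1, 0)), Rational(1, 2))) = Add(10488, Pow(Mul(0, 1), Rational(1, 2))) = Add(10488, Pow(0, Rational(1, 2))) = Add(10488, 0) = 10488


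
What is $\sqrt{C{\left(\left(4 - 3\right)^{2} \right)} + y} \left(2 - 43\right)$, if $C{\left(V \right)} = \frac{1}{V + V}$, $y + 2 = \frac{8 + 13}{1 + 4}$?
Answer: $- \frac{123 \sqrt{30}}{10} \approx -67.37$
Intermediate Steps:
$y = \frac{11}{5}$ ($y = -2 + \frac{8 + 13}{1 + 4} = -2 + \frac{21}{5} = \frac{11}{5} \approx 2.2$)
$C{\left(V \right)} = \frac{1}{2 V}$
$\sqrt{C{\left(\left(4 - 3\right)^{2} \right)} + y} \left(2 - 43\right) = \sqrt{\frac{1}{2 \left(4 - 3\right)^{2}} + \frac{11}{5}} \left(2 - 43\right) = \sqrt{\frac{1}{2 \cdot 1^{2}} + \frac{11}{5}} \left(-41\right) = \sqrt{\frac{1}{2 \cdot 1} + \frac{11}{5}} \left(-41\right) = \sqrt{\frac{1}{2} \cdot 1 + \frac{11}{5}} \left(-41\right) = \sqrt{\frac{1}{2} + \frac{11}{5}} \left(-41\right) = \sqrt{\frac{27}{10}} \left(-41\right) = \frac{3 \sqrt{30}}{10} \left(-41\right) = - \frac{123 \sqrt{30}}{10}$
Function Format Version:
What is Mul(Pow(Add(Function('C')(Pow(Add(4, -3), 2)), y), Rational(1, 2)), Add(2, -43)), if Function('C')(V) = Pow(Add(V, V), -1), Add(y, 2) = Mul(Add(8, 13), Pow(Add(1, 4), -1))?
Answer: Mul(Rational(-123, 10), Pow(30, Rational(1, 2))) ≈ -67.370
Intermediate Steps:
y = Rational(11, 5) (y = Add(-2, Mul(Add(8, 13), Pow(Add(1, 4), -1))) = Add(-2, Mul(21, Pow(5, -1))) = Add(-2, Mul(21, Rational(1, 5))) = Add(-2, Rational(21, 5)) = Rational(11, 5) ≈ 2.2000)
Function('C')(V) = Mul(Rational(1, 2), Pow(V, -1)) (Function('C')(V) = Pow(Mul(2, V), -1) = Mul(Rational(1, 2), Pow(V, -1)))
Mul(Pow(Add(Function('C')(Pow(Add(4, -3), 2)), y), Rational(1, 2)), Add(2, -43)) = Mul(Pow(Add(Mul(Rational(1, 2), Pow(Pow(Add(4, -3), 2), -1)), Rational(11, 5)), Rational(1, 2)), Add(2, -43)) = Mul(Pow(Add(Mul(Rational(1, 2), Pow(Pow(1, 2), -1)), Rational(11, 5)), Rational(1, 2)), -41) = Mul(Pow(Add(Mul(Rational(1, 2), Pow(1, -1)), Rational(11, 5)), Rational(1, 2)), -41) = Mul(Pow(Add(Mul(Rational(1, 2), 1), Rational(11, 5)), Rational(1, 2)), -41) = Mul(Pow(Add(Rational(1, 2), Rational(11, 5)), Rational(1, 2)), -41) = Mul(Pow(Rational(27, 10), Rational(1, 2)), -41) = Mul(Mul(Rational(3, 10), Pow(30, Rational(1, 2))), -41) = Mul(Rational(-123, 10), Pow(30, Rational(1, 2)))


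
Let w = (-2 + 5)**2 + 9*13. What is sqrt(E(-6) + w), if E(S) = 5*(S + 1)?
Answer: sqrt(101) ≈ 10.050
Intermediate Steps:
w = 126 (w = 3**2 + 117 = 9 + 117 = 126)
E(S) = 5 + 5*S (E(S) = 5*(1 + S) = 5 + 5*S)
sqrt(E(-6) + w) = sqrt((5 + 5*(-6)) + 126) = sqrt((5 - 30) + 126) = sqrt(-25 + 126) = sqrt(101)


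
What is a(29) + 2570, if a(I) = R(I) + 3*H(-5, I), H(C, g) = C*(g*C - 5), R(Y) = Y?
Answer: 4849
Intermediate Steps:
H(C, g) = C*(-5 + C*g) (H(C, g) = C*(C*g - 5) = C*(-5 + C*g))
a(I) = 75 + 76*I (a(I) = I + 3*(-5*(-5 - 5*I)) = I + 3*(25 + 25*I) = I + (75 + 75*I) = 75 + 76*I)
a(29) + 2570 = (75 + 76*29) + 2570 = (75 + 2204) + 2570 = 2279 + 2570 = 4849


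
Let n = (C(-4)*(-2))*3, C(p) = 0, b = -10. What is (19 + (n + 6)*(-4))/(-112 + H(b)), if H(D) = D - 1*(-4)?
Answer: 5/118 ≈ 0.042373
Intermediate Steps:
H(D) = 4 + D (H(D) = D + 4 = 4 + D)
n = 0 (n = (0*(-2))*3 = 0*3 = 0)
(19 + (n + 6)*(-4))/(-112 + H(b)) = (19 + (0 + 6)*(-4))/(-112 + (4 - 10)) = (19 + 6*(-4))/(-112 - 6) = (19 - 24)/(-118) = -5*(-1/118) = 5/118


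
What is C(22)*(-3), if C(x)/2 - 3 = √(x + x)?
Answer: -18 - 12*√11 ≈ -57.799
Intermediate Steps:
C(x) = 6 + 2*√2*√x (C(x) = 6 + 2*√(x + x) = 6 + 2*√(2*x) = 6 + 2*(√2*√x) = 6 + 2*√2*√x)
C(22)*(-3) = (6 + 2*√2*√22)*(-3) = (6 + 4*√11)*(-3) = -18 - 12*√11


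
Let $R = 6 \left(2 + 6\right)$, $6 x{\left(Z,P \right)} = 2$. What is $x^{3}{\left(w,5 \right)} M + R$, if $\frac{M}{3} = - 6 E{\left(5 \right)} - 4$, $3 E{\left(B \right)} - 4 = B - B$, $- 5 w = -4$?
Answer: $\frac{140}{3} \approx 46.667$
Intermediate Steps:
$w = \frac{4}{5}$ ($w = \left(- \frac{1}{5}\right) \left(-4\right) = \frac{4}{5} \approx 0.8$)
$x{\left(Z,P \right)} = \frac{1}{3}$ ($x{\left(Z,P \right)} = \frac{1}{6} \cdot 2 = \frac{1}{3}$)
$E{\left(B \right)} = \frac{4}{3}$ ($E{\left(B \right)} = \frac{4}{3} + \frac{B - B}{3} = \frac{4}{3} + \frac{1}{3} \cdot 0 = \frac{4}{3} + 0 = \frac{4}{3}$)
$R = 48$ ($R = 6 \cdot 8 = 48$)
$M = -36$ ($M = 3 \left(\left(-6\right) \frac{4}{3} - 4\right) = 3 \left(-8 - 4\right) = 3 \left(-12\right) = -36$)
$x^{3}{\left(w,5 \right)} M + R = \left(\frac{1}{3}\right)^{3} \left(-36\right) + 48 = \frac{1}{27} \left(-36\right) + 48 = - \frac{4}{3} + 48 = \frac{140}{3}$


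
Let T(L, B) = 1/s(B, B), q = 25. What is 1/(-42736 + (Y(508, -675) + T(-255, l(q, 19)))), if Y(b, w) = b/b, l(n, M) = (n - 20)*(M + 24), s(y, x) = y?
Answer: -215/9188024 ≈ -2.3400e-5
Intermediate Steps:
l(n, M) = (-20 + n)*(24 + M)
Y(b, w) = 1
T(L, B) = 1/B
1/(-42736 + (Y(508, -675) + T(-255, l(q, 19)))) = 1/(-42736 + (1 + 1/(-480 - 20*19 + 24*25 + 19*25))) = 1/(-42736 + (1 + 1/(-480 - 380 + 600 + 475))) = 1/(-42736 + (1 + 1/215)) = 1/(-42736 + 216/215) = 1/(-9188024/215) = -215/9188024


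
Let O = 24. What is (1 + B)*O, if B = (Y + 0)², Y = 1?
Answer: 48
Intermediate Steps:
B = 1 (B = (1 + 0)² = 1² = 1)
(1 + B)*O = (1 + 1)*24 = 2*24 = 48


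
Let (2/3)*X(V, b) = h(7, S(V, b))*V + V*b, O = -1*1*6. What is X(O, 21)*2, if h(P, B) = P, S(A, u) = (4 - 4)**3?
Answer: -504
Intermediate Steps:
O = -6 (O = -1*6 = -6)
S(A, u) = 0 (S(A, u) = 0**3 = 0)
X(V, b) = 21*V/2 + 3*V*b/2 (X(V, b) = 3*(7*V + V*b)/2 = 21*V/2 + 3*V*b/2)
X(O, 21)*2 = ((3/2)*(-6)*(7 + 21))*2 = ((3/2)*(-6)*28)*2 = -252*2 = -504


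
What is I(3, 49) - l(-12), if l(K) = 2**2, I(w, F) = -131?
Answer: -135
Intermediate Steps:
l(K) = 4
I(3, 49) - l(-12) = -131 - 1*4 = -131 - 4 = -135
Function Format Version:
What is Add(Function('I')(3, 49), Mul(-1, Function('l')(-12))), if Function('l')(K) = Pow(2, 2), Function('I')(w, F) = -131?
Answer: -135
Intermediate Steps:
Function('l')(K) = 4
Add(Function('I')(3, 49), Mul(-1, Function('l')(-12))) = Add(-131, Mul(-1, 4)) = Add(-131, -4) = -135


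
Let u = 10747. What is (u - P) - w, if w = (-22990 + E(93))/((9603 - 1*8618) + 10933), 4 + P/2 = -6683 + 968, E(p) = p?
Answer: 264423727/11918 ≈ 22187.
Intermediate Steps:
P = -11438 (P = -8 + 2*(-6683 + 968) = -8 + 2*(-5715) = -8 - 11430 = -11438)
w = -22897/11918 (w = (-22990 + 93)/((9603 - 1*8618) + 10933) = -22897/((9603 - 8618) + 10933) = -22897/(985 + 10933) = -22897/11918 ≈ -1.9212)
(u - P) - w = (10747 - 1*(-11438)) - 1*(-22897/11918) = (10747 + 11438) + 22897/11918 = 22185 + 22897/11918 = 264423727/11918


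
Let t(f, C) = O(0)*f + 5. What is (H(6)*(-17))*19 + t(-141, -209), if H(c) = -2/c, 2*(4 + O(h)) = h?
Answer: 2030/3 ≈ 676.67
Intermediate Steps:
O(h) = -4 + h/2
t(f, C) = 5 - 4*f (t(f, C) = (-4 + (1/2)*0)*f + 5 = (-4 + 0)*f + 5 = -4*f + 5 = 5 - 4*f)
(H(6)*(-17))*19 + t(-141, -209) = (-2/6*(-17))*19 + (5 - 4*(-141)) = (-2*1/6*(-17))*19 + (5 + 564) = -1/3*(-17)*19 + 569 = (17/3)*19 + 569 = 323/3 + 569 = 2030/3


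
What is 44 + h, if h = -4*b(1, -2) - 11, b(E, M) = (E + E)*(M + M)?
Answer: 65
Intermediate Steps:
b(E, M) = 4*E*M (b(E, M) = (2*E)*(2*M) = 4*E*M)
h = 21 (h = -16*(-2) - 11 = -4*(-8) - 11 = 32 - 11 = 21)
44 + h = 44 + 21 = 65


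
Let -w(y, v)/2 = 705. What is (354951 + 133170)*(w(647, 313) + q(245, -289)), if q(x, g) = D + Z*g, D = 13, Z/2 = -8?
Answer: 1575166467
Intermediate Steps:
Z = -16 (Z = 2*(-8) = -16)
w(y, v) = -1410 (w(y, v) = -2*705 = -1410)
q(x, g) = 13 - 16*g
(354951 + 133170)*(w(647, 313) + q(245, -289)) = (354951 + 133170)*(-1410 + (13 - 16*(-289))) = 488121*(-1410 + (13 + 4624)) = 488121*(-1410 + 4637) = 488121*3227 = 1575166467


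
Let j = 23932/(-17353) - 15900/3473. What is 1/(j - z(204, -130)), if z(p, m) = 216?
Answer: -60266969/13376693840 ≈ -0.0045054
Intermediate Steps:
j = -359028536/60266969 (j = 23932*(-1/17353) - 15900*1/3473 = -23932/17353 - 15900/3473 = -359028536/60266969 ≈ -5.9573)
1/(j - z(204, -130)) = 1/(-359028536/60266969 - 1*216) = 1/(-359028536/60266969 - 216) = 1/(-13376693840/60266969) = -60266969/13376693840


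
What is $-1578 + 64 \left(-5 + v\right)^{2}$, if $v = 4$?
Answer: $-1514$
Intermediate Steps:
$-1578 + 64 \left(-5 + v\right)^{2} = -1578 + 64 \left(-5 + 4\right)^{2} = -1578 + 64 \left(-1\right)^{2} = -1578 + 64 \cdot 1 = -1578 + 64 = -1514$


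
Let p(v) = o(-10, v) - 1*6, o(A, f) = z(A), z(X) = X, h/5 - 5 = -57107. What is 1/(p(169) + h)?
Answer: -1/285526 ≈ -3.5023e-6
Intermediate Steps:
h = -285510 (h = 25 + 5*(-57107) = 25 - 285535 = -285510)
o(A, f) = A
p(v) = -16 (p(v) = -10 - 1*6 = -10 - 6 = -16)
1/(p(169) + h) = 1/(-16 - 285510) = 1/(-285526) = -1/285526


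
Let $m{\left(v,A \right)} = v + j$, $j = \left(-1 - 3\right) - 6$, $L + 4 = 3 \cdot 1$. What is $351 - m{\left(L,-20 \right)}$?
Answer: $362$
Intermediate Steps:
$L = -1$ ($L = -4 + 3 \cdot 1 = -4 + 3 = -1$)
$j = -10$ ($j = -4 - 6 = -10$)
$m{\left(v,A \right)} = -10 + v$ ($m{\left(v,A \right)} = v - 10 = -10 + v$)
$351 - m{\left(L,-20 \right)} = 351 - \left(-10 - 1\right) = 351 - -11 = 351 + 11 = 362$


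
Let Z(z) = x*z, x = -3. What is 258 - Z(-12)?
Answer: 222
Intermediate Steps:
Z(z) = -3*z
258 - Z(-12) = 258 - (-3)*(-12) = 258 - 1*36 = 258 - 36 = 222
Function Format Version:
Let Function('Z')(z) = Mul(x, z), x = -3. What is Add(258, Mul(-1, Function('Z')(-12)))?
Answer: 222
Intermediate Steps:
Function('Z')(z) = Mul(-3, z)
Add(258, Mul(-1, Function('Z')(-12))) = Add(258, Mul(-1, Mul(-3, -12))) = Add(258, Mul(-1, 36)) = Add(258, -36) = 222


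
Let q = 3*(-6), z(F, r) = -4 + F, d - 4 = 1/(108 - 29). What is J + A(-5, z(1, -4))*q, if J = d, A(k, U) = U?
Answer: 4583/79 ≈ 58.013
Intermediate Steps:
d = 317/79 (d = 4 + 1/(108 - 29) = 4 + 1/79 = 317/79 ≈ 4.0127)
J = 317/79 ≈ 4.0127
q = -18
J + A(-5, z(1, -4))*q = 317/79 + (-4 + 1)*(-18) = 317/79 - 3*(-18) = 317/79 + 54 = 4583/79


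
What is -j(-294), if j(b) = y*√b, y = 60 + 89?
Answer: -1043*I*√6 ≈ -2554.8*I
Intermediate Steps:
y = 149
j(b) = 149*√b
-j(-294) = -149*√(-294) = -149*7*I*√6 = -1043*I*√6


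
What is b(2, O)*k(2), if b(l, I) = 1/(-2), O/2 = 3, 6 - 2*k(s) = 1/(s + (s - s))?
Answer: -11/8 ≈ -1.3750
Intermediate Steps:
k(s) = 3 - 1/(2*s) (k(s) = 3 - 1/(2*(s + (s - s))) = 3 - 1/(2*(s + 0)) = 3 - 1/(2*s))
O = 6 (O = 2*3 = 6)
b(l, I) = -1/2
b(2, O)*k(2) = -(3 - 1/2/2)/2 = -(3 - 1/2*1/2)/2 = -(3 - 1/4)/2 = -1/2*11/4 = -11/8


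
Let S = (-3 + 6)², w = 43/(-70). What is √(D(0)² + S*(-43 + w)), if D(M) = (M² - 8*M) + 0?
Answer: 3*I*√213710/70 ≈ 19.812*I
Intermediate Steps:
D(M) = M² - 8*M
w = -43/70 (w = 43*(-1/70) = -43/70 ≈ -0.61429)
S = 9 (S = 3² = 9)
√(D(0)² + S*(-43 + w)) = √((0*(-8 + 0))² + 9*(-43 - 43/70)) = √((0*(-8))² + 9*(-3053/70)) = √(0² - 27477/70) = √(0 - 27477/70) = √(-27477/70) = 3*I*√213710/70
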